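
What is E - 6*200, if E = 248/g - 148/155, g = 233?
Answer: -43334044/36115 ≈ -1199.9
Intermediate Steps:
E = 3956/36115 (E = 248/233 - 148/155 = 3956/36115 ≈ 0.10954)
E - 6*200 = 3956/36115 - 6*200 = 3956/36115 - 1200 = -43334044/36115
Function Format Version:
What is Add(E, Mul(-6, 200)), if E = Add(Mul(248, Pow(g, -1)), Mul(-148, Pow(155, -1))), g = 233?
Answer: Rational(-43334044, 36115) ≈ -1199.9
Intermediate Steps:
E = Rational(3956, 36115) (E = Add(Mul(248, Pow(233, -1)), Mul(-148, Pow(155, -1))) = Add(Mul(248, Rational(1, 233)), Mul(-148, Rational(1, 155))) = Add(Rational(248, 233), Rational(-148, 155)) = Rational(3956, 36115) ≈ 0.10954)
Add(E, Mul(-6, 200)) = Add(Rational(3956, 36115), Mul(-6, 200)) = Add(Rational(3956, 36115), -1200) = Rational(-43334044, 36115)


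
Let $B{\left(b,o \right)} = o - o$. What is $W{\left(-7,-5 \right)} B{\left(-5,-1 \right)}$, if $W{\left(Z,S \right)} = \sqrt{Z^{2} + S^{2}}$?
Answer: $0$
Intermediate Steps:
$B{\left(b,o \right)} = 0$
$W{\left(Z,S \right)} = \sqrt{S^{2} + Z^{2}}$
$W{\left(-7,-5 \right)} B{\left(-5,-1 \right)} = \sqrt{\left(-5\right)^{2} + \left(-7\right)^{2}} \cdot 0 = \sqrt{25 + 49} \cdot 0 = \sqrt{74} \cdot 0 = 0$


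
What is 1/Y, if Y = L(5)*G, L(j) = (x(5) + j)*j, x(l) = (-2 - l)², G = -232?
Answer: -1/62640 ≈ -1.5964e-5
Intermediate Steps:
L(j) = j*(49 + j) (L(j) = ((2 + 5)² + j)*j = (7² + j)*j = (49 + j)*j = j*(49 + j))
Y = -62640 (Y = (5*(49 + 5))*(-232) = (5*54)*(-232) = 270*(-232) = -62640)
1/Y = 1/(-62640) = -1/62640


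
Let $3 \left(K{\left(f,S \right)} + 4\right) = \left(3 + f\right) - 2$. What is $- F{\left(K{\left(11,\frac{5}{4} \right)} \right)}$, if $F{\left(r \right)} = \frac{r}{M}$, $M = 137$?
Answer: $0$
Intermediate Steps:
$K{\left(f,S \right)} = - \frac{11}{3} + \frac{f}{3}$ ($K{\left(f,S \right)} = -4 + \frac{\left(3 + f\right) - 2}{3} = -4 + \frac{1 + f}{3} = -4 + \left(\frac{1}{3} + \frac{f}{3}\right) = - \frac{11}{3} + \frac{f}{3}$)
$F{\left(r \right)} = \frac{r}{137}$
$- F{\left(K{\left(11,\frac{5}{4} \right)} \right)} = - \frac{- \frac{11}{3} + \frac{1}{3} \cdot 11}{137} = - \frac{- \frac{11}{3} + \frac{11}{3}}{137} = - \frac{0}{137} = \left(-1\right) 0 = 0$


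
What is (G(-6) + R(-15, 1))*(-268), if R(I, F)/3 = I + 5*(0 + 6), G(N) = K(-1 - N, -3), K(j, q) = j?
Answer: -13400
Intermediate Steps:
G(N) = -1 - N
R(I, F) = 90 + 3*I (R(I, F) = 3*(I + 5*(0 + 6)) = 3*(I + 5*6) = 3*(I + 30) = 3*(30 + I) = 90 + 3*I)
(G(-6) + R(-15, 1))*(-268) = ((-1 - 1*(-6)) + (90 + 3*(-15)))*(-268) = ((-1 + 6) + (90 - 45))*(-268) = (5 + 45)*(-268) = 50*(-268) = -13400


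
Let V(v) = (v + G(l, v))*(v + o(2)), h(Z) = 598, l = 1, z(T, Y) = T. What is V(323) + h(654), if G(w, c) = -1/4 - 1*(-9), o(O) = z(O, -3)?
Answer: 433667/4 ≈ 1.0842e+5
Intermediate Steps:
o(O) = O
G(w, c) = 35/4 (G(w, c) = -1*1/4 + 9 = -1/4 + 9 = 35/4)
V(v) = (2 + v)*(35/4 + v) (V(v) = (v + 35/4)*(v + 2) = (35/4 + v)*(2 + v) = (2 + v)*(35/4 + v))
V(323) + h(654) = (35/2 + 323**2 + (43/4)*323) + 598 = (35/2 + 104329 + 13889/4) + 598 = 431275/4 + 598 = 433667/4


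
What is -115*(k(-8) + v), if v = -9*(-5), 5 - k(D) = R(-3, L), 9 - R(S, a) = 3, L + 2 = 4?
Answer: -5060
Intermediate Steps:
L = 2 (L = -2 + 4 = 2)
R(S, a) = 6 (R(S, a) = 9 - 1*3 = 9 - 3 = 6)
k(D) = -1 (k(D) = 5 - 1*6 = 5 - 6 = -1)
v = 45
-115*(k(-8) + v) = -115*(-1 + 45) = -115*44 = -5060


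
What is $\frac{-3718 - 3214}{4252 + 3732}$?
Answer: $- \frac{1733}{1996} \approx -0.86824$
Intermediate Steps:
$\frac{-3718 - 3214}{4252 + 3732} = \frac{-3718 - 3214}{7984} = \left(-3718 - 3214\right) \frac{1}{7984} = \left(-6932\right) \frac{1}{7984} = - \frac{1733}{1996}$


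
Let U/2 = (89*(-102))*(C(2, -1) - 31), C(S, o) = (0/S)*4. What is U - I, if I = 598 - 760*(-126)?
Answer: 466478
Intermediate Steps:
C(S, o) = 0 (C(S, o) = 0*4 = 0)
U = 562836 (U = 2*((89*(-102))*(0 - 31)) = 2*(-9078*(-31)) = 2*281418 = 562836)
I = 96358 (I = 598 + 95760 = 96358)
U - I = 562836 - 1*96358 = 562836 - 96358 = 466478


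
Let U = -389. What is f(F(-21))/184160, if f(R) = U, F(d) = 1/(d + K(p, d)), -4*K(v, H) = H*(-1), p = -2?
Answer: -389/184160 ≈ -0.0021123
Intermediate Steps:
K(v, H) = H/4 (K(v, H) = -H*(-1)/4 = -(-1)*H/4 = H/4)
F(d) = 4/(5*d) (F(d) = 1/(d + d/4) = 1/(5*d/4) = 4/(5*d))
f(R) = -389
f(F(-21))/184160 = -389/184160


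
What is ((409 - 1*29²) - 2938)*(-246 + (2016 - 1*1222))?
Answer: -1846760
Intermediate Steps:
((409 - 1*29²) - 2938)*(-246 + (2016 - 1*1222)) = ((409 - 1*841) - 2938)*(-246 + (2016 - 1222)) = ((409 - 841) - 2938)*(-246 + 794) = (-432 - 2938)*548 = -3370*548 = -1846760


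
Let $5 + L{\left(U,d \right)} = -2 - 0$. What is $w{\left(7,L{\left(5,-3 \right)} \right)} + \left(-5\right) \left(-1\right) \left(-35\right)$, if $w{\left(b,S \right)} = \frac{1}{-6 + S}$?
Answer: $- \frac{2276}{13} \approx -175.08$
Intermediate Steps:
$L{\left(U,d \right)} = -7$ ($L{\left(U,d \right)} = -5 - 2 = -7$)
$w{\left(7,L{\left(5,-3 \right)} \right)} + \left(-5\right) \left(-1\right) \left(-35\right) = \frac{1}{-6 - 7} + \left(-5\right) \left(-1\right) \left(-35\right) = \frac{1}{-13} + 5 \left(-35\right) = - \frac{1}{13} - 175 = - \frac{2276}{13}$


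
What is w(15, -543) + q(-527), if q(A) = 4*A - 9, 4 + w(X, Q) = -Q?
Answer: -1578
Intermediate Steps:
w(X, Q) = -4 - Q
q(A) = -9 + 4*A
w(15, -543) + q(-527) = (-4 - 1*(-543)) + (-9 + 4*(-527)) = (-4 + 543) + (-9 - 2108) = 539 - 2117 = -1578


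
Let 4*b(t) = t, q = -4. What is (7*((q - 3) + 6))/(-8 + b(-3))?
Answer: ⅘ ≈ 0.80000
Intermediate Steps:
b(t) = t/4
(7*((q - 3) + 6))/(-8 + b(-3)) = (7*((-4 - 3) + 6))/(-8 + (¼)*(-3)) = (7*(-7 + 6))/(-8 - ¾) = (7*(-1))/(-35/4) = -7*(-4/35) = ⅘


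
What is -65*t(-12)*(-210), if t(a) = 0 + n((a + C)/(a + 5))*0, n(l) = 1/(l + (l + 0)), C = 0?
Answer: 0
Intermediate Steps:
n(l) = 1/(2*l) (n(l) = 1/(l + l) = 1/(2*l))
t(a) = 0 (t(a) = 0 + (1/(2*(((a + 0)/(a + 5)))))*0 = 0 + (1/(2*((a/(5 + a)))))*0 = 0 + (((5 + a)/a)/2)*0 = 0 + ((5 + a)/(2*a))*0 = 0 + 0 = 0)
-65*t(-12)*(-210) = -65*0*(-210) = 0*(-210) = 0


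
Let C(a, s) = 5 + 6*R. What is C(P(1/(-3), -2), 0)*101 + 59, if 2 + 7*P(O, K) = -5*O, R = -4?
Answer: -1860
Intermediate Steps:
P(O, K) = -2/7 - 5*O/7 (P(O, K) = -2/7 + (-5*O)/7 = -2/7 - 5*O/7)
C(a, s) = -19 (C(a, s) = 5 + 6*(-4) = 5 - 24 = -19)
C(P(1/(-3), -2), 0)*101 + 59 = -19*101 + 59 = -1919 + 59 = -1860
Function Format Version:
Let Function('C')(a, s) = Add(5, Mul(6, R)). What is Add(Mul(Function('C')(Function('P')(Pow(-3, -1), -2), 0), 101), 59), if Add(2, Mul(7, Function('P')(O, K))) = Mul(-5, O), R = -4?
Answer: -1860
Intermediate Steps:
Function('P')(O, K) = Add(Rational(-2, 7), Mul(Rational(-5, 7), O)) (Function('P')(O, K) = Add(Rational(-2, 7), Mul(Rational(1, 7), Mul(-5, O))) = Add(Rational(-2, 7), Mul(Rational(-5, 7), O)))
Function('C')(a, s) = -19 (Function('C')(a, s) = Add(5, Mul(6, -4)) = Add(5, -24) = -19)
Add(Mul(Function('C')(Function('P')(Pow(-3, -1), -2), 0), 101), 59) = Add(Mul(-19, 101), 59) = Add(-1919, 59) = -1860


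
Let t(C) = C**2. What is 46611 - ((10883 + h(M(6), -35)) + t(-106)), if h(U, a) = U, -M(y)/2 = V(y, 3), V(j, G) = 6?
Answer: 24504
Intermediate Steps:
M(y) = -12 (M(y) = -2*6 = -12)
46611 - ((10883 + h(M(6), -35)) + t(-106)) = 46611 - ((10883 - 12) + (-106)**2) = 46611 - (10871 + 11236) = 46611 - 1*22107 = 46611 - 22107 = 24504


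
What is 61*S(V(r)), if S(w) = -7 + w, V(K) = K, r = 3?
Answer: -244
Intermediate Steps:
61*S(V(r)) = 61*(-7 + 3) = 61*(-4) = -244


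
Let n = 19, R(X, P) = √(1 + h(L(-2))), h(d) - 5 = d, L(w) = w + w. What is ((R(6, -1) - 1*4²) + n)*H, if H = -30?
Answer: -90 - 30*√2 ≈ -132.43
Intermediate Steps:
L(w) = 2*w
h(d) = 5 + d
R(X, P) = √2 (R(X, P) = √(1 + (5 + 2*(-2))) = √(1 + (5 - 4)) = √(1 + 1) = √2)
((R(6, -1) - 1*4²) + n)*H = ((√2 - 1*4²) + 19)*(-30) = ((√2 - 1*16) + 19)*(-30) = ((√2 - 16) + 19)*(-30) = ((-16 + √2) + 19)*(-30) = (3 + √2)*(-30) = -90 - 30*√2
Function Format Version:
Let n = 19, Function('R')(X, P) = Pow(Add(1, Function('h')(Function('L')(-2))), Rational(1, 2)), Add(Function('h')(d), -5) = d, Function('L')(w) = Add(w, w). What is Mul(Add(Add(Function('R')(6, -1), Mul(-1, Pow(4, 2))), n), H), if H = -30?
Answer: Add(-90, Mul(-30, Pow(2, Rational(1, 2)))) ≈ -132.43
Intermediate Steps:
Function('L')(w) = Mul(2, w)
Function('h')(d) = Add(5, d)
Function('R')(X, P) = Pow(2, Rational(1, 2)) (Function('R')(X, P) = Pow(Add(1, Add(5, Mul(2, -2))), Rational(1, 2)) = Pow(Add(1, Add(5, -4)), Rational(1, 2)) = Pow(Add(1, 1), Rational(1, 2)) = Pow(2, Rational(1, 2)))
Mul(Add(Add(Function('R')(6, -1), Mul(-1, Pow(4, 2))), n), H) = Mul(Add(Add(Pow(2, Rational(1, 2)), Mul(-1, Pow(4, 2))), 19), -30) = Mul(Add(Add(Pow(2, Rational(1, 2)), Mul(-1, 16)), 19), -30) = Mul(Add(Add(Pow(2, Rational(1, 2)), -16), 19), -30) = Mul(Add(Add(-16, Pow(2, Rational(1, 2))), 19), -30) = Mul(Add(3, Pow(2, Rational(1, 2))), -30) = Add(-90, Mul(-30, Pow(2, Rational(1, 2))))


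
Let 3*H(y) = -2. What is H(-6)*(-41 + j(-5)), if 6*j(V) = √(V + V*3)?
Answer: 82/3 - 2*I*√5/9 ≈ 27.333 - 0.4969*I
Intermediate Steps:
H(y) = -⅔ (H(y) = (⅓)*(-2) = -⅔)
j(V) = √V/3 (j(V) = √(V + V*3)/6 = √(V + 3*V)/6 = √(4*V)/6 = (2*√V)/6 = √V/3)
H(-6)*(-41 + j(-5)) = -2*(-41 + √(-5)/3)/3 = -2*(-41 + (I*√5)/3)/3 = -2*(-41 + I*√5/3)/3 = 82/3 - 2*I*√5/9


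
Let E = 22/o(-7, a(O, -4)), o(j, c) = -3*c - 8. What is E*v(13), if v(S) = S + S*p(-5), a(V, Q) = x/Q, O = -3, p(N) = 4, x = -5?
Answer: -5720/47 ≈ -121.70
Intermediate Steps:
a(V, Q) = -5/Q
o(j, c) = -8 - 3*c
v(S) = 5*S (v(S) = S + S*4 = S + 4*S = 5*S)
E = -88/47 (E = 22/(-8 - (-15)/(-4)) = 22/(-8 - (-15)*(-1)/4) = 22/(-8 - 3*5/4) = 22/(-8 - 15/4) = 22/(-47/4) = 22*(-4/47) = -88/47 ≈ -1.8723)
E*v(13) = -440*13/47 = -88/47*65 = -5720/47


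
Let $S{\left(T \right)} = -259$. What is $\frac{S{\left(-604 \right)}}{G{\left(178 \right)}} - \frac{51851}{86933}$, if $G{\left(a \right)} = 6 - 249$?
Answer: $\frac{9915854}{21124719} \approx 0.4694$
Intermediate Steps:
$G{\left(a \right)} = -243$
$\frac{S{\left(-604 \right)}}{G{\left(178 \right)}} - \frac{51851}{86933} = - \frac{259}{-243} - \frac{51851}{86933} = \left(-259\right) \left(- \frac{1}{243}\right) - \frac{51851}{86933} = \frac{259}{243} - \frac{51851}{86933} = \frac{9915854}{21124719}$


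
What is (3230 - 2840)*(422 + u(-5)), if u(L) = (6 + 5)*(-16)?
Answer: 95940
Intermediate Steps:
u(L) = -176 (u(L) = 11*(-16) = -176)
(3230 - 2840)*(422 + u(-5)) = (3230 - 2840)*(422 - 176) = 390*246 = 95940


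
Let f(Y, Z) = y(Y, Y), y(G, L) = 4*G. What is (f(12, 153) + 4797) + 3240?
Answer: 8085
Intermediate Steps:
f(Y, Z) = 4*Y
(f(12, 153) + 4797) + 3240 = (4*12 + 4797) + 3240 = (48 + 4797) + 3240 = 4845 + 3240 = 8085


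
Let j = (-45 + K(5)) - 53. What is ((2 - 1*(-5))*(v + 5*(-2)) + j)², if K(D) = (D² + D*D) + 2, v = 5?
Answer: 6561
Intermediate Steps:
K(D) = 2 + 2*D² (K(D) = (D² + D²) + 2 = 2*D² + 2 = 2 + 2*D²)
j = -46 (j = (-45 + (2 + 2*5²)) - 53 = (-45 + (2 + 2*25)) - 53 = (-45 + (2 + 50)) - 53 = (-45 + 52) - 53 = 7 - 53 = -46)
((2 - 1*(-5))*(v + 5*(-2)) + j)² = ((2 - 1*(-5))*(5 + 5*(-2)) - 46)² = ((2 + 5)*(5 - 10) - 46)² = (7*(-5) - 46)² = (-35 - 46)² = (-81)² = 6561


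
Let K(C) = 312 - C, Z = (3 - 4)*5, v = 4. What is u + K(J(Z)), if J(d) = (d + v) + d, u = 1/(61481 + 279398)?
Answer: 108399523/340879 ≈ 318.00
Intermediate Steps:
u = 1/340879 ≈ 2.9336e-6
Z = -5 (Z = -1*5 = -5)
J(d) = 4 + 2*d (J(d) = (d + 4) + d = (4 + d) + d = 4 + 2*d)
u + K(J(Z)) = 1/340879 + (312 - (4 + 2*(-5))) = 1/340879 + (312 - (4 - 10)) = 1/340879 + (312 - 1*(-6)) = 1/340879 + (312 + 6) = 1/340879 + 318 = 108399523/340879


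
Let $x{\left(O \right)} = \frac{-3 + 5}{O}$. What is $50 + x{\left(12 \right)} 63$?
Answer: $\frac{121}{2} \approx 60.5$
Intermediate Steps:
$x{\left(O \right)} = \frac{2}{O}$
$50 + x{\left(12 \right)} 63 = 50 + \frac{2}{12} \cdot 63 = 50 + 2 \cdot \frac{1}{12} \cdot 63 = 50 + \frac{1}{6} \cdot 63 = 50 + \frac{21}{2} = \frac{121}{2}$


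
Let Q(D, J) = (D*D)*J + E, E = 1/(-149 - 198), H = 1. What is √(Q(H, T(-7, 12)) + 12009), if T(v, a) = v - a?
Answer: 3*√160411507/347 ≈ 109.50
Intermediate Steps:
E = -1/347 (E = 1/(-347) = -1/347 ≈ -0.0028818)
Q(D, J) = -1/347 + J*D² (Q(D, J) = (D*D)*J - 1/347 = D²*J - 1/347 = J*D² - 1/347 = -1/347 + J*D²)
√(Q(H, T(-7, 12)) + 12009) = √((-1/347 + (-7 - 1*12)*1²) + 12009) = √((-1/347 + (-7 - 12)*1) + 12009) = √((-1/347 - 19*1) + 12009) = √((-1/347 - 19) + 12009) = √(-6594/347 + 12009) = √(4160529/347) = 3*√160411507/347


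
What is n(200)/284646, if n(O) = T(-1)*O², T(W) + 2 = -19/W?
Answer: 340000/142323 ≈ 2.3889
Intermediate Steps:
T(W) = -2 - 19/W
n(O) = 17*O² (n(O) = (-2 - 19/(-1))*O² = (-2 - 19*(-1))*O² = (-2 + 19)*O² = 17*O²)
n(200)/284646 = (17*200²)/284646 = (17*40000)*(1/284646) = 680000*(1/284646) = 340000/142323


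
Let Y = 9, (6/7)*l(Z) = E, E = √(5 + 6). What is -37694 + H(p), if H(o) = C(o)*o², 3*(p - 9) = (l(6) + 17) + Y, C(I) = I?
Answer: -10397765/324 + 2127377*√11/5832 ≈ -30882.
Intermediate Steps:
E = √11 ≈ 3.3166
l(Z) = 7*√11/6
p = 53/3 + 7*√11/18 (p = 9 + ((7*√11/6 + 17) + 9)/3 = 9 + ((17 + 7*√11/6) + 9)/3 = 9 + (26 + 7*√11/6)/3 = 9 + (26/3 + 7*√11/18) = 53/3 + 7*√11/18 ≈ 18.956)
H(o) = o³ (H(o) = o*o² = o³)
-37694 + H(p) = -37694 + (53/3 + 7*√11/18)³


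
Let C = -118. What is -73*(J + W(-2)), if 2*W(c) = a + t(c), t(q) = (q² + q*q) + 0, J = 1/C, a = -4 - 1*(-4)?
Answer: -34383/118 ≈ -291.38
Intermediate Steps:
a = 0 (a = -4 + 4 = 0)
J = -1/118 (J = 1/(-118) = -1/118 ≈ -0.0084746)
t(q) = 2*q² (t(q) = (q² + q²) + 0 = 2*q² + 0 = 2*q²)
W(c) = c² (W(c) = (0 + 2*c²)/2 = (2*c²)/2 = c²)
-73*(J + W(-2)) = -73*(-1/118 + (-2)²) = -73*(-1/118 + 4) = -73*471/118 = -34383/118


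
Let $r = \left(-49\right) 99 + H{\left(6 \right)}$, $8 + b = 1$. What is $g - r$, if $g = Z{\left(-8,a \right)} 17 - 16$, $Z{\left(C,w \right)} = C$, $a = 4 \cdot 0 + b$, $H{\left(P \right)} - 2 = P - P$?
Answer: $4697$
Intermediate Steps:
$b = -7$ ($b = -8 + 1 = -7$)
$H{\left(P \right)} = 2$ ($H{\left(P \right)} = 2 + \left(P - P\right) = 2 + 0 = 2$)
$a = -7$ ($a = 4 \cdot 0 - 7 = 0 - 7 = -7$)
$g = -152$ ($g = \left(-8\right) 17 - 16 = -136 - 16 = -152$)
$r = -4849$ ($r = \left(-49\right) 99 + 2 = -4851 + 2 = -4849$)
$g - r = -152 - -4849 = -152 + 4849 = 4697$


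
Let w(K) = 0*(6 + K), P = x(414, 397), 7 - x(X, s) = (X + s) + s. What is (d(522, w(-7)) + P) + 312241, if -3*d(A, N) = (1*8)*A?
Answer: 309648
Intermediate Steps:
x(X, s) = 7 - X - 2*s (x(X, s) = 7 - ((X + s) + s) = 7 - (X + 2*s) = 7 + (-X - 2*s) = 7 - X - 2*s)
P = -1201 (P = 7 - 1*414 - 2*397 = 7 - 414 - 794 = -1201)
w(K) = 0
d(A, N) = -8*A/3 (d(A, N) = -1*8*A/3 = -8*A/3)
(d(522, w(-7)) + P) + 312241 = (-8/3*522 - 1201) + 312241 = (-1392 - 1201) + 312241 = -2593 + 312241 = 309648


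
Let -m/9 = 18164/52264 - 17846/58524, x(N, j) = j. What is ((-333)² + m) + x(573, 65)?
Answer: 3535142106596/31861441 ≈ 1.1095e+5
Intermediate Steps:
m = -12218118/31861441 (m = -9*(18164/52264 - 17846/58524) = -9*(18164*(1/52264) - 17846*1/58524) = -9*(4541/13066 - 8923/29262) = -9*4072706/95584323 = -12218118/31861441 ≈ -0.38348)
((-333)² + m) + x(573, 65) = ((-333)² - 12218118/31861441) + 65 = (110889 - 12218118/31861441) + 65 = 3533071112931/31861441 + 65 = 3535142106596/31861441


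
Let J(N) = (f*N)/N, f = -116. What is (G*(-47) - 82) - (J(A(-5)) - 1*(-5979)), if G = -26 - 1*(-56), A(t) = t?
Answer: -7355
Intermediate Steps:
J(N) = -116 (J(N) = (-116*N)/N = -116)
G = 30 (G = -26 + 56 = 30)
(G*(-47) - 82) - (J(A(-5)) - 1*(-5979)) = (30*(-47) - 82) - (-116 - 1*(-5979)) = (-1410 - 82) - (-116 + 5979) = -1492 - 1*5863 = -1492 - 5863 = -7355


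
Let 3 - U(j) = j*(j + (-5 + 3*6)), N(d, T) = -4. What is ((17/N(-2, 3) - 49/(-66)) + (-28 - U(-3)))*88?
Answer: -17030/3 ≈ -5676.7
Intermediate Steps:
U(j) = 3 - j*(13 + j) (U(j) = 3 - j*(j + (-5 + 3*6)) = 3 - j*(j + (-5 + 18)) = 3 - j*(j + 13) = 3 - j*(13 + j))
((17/N(-2, 3) - 49/(-66)) + (-28 - U(-3)))*88 = ((17/(-4) - 49/(-66)) + (-28 - (3 - 1*(-3)² - 13*(-3))))*88 = ((17*(-¼) - 49*(-1/66)) + (-28 - (3 - 1*9 + 39)))*88 = ((-17/4 + 49/66) + (-28 - (3 - 9 + 39)))*88 = (-463/132 + (-28 - 1*33))*88 = (-463/132 + (-28 - 33))*88 = (-463/132 - 61)*88 = -8515/132*88 = -17030/3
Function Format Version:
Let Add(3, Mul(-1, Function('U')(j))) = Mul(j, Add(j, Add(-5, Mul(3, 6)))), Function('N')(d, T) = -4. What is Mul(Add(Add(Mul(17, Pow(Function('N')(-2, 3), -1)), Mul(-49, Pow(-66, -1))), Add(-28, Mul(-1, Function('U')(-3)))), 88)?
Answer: Rational(-17030, 3) ≈ -5676.7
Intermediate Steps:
Function('U')(j) = Add(3, Mul(-1, j, Add(13, j))) (Function('U')(j) = Add(3, Mul(-1, Mul(j, Add(j, Add(-5, Mul(3, 6)))))) = Add(3, Mul(-1, Mul(j, Add(j, Add(-5, 18))))) = Add(3, Mul(-1, Mul(j, Add(j, 13)))) = Add(3, Mul(-1, Mul(j, Add(13, j)))) = Add(3, Mul(-1, j, Add(13, j))))
Mul(Add(Add(Mul(17, Pow(Function('N')(-2, 3), -1)), Mul(-49, Pow(-66, -1))), Add(-28, Mul(-1, Function('U')(-3)))), 88) = Mul(Add(Add(Mul(17, Pow(-4, -1)), Mul(-49, Pow(-66, -1))), Add(-28, Mul(-1, Add(3, Mul(-1, Pow(-3, 2)), Mul(-13, -3))))), 88) = Mul(Add(Add(Mul(17, Rational(-1, 4)), Mul(-49, Rational(-1, 66))), Add(-28, Mul(-1, Add(3, Mul(-1, 9), 39)))), 88) = Mul(Add(Add(Rational(-17, 4), Rational(49, 66)), Add(-28, Mul(-1, Add(3, -9, 39)))), 88) = Mul(Add(Rational(-463, 132), Add(-28, Mul(-1, 33))), 88) = Mul(Add(Rational(-463, 132), Add(-28, -33)), 88) = Mul(Add(Rational(-463, 132), -61), 88) = Mul(Rational(-8515, 132), 88) = Rational(-17030, 3)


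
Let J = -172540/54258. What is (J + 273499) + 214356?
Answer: 13234932025/27129 ≈ 4.8785e+5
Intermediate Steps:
J = -86270/27129 (J = -172540*1/54258 = -86270/27129 ≈ -3.1800)
(J + 273499) + 214356 = (-86270/27129 + 273499) + 214356 = 7419668101/27129 + 214356 = 13234932025/27129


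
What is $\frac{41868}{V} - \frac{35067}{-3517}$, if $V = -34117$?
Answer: $\frac{1049131083}{119989489} \approx 8.7435$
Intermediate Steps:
$\frac{41868}{V} - \frac{35067}{-3517} = \frac{41868}{-34117} - \frac{35067}{-3517} = 41868 \left(- \frac{1}{34117}\right) - - \frac{35067}{3517} = - \frac{41868}{34117} + \frac{35067}{3517} = \frac{1049131083}{119989489}$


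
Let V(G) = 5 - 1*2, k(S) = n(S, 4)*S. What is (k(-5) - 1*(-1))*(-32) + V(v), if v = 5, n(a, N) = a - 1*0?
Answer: -829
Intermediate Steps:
n(a, N) = a (n(a, N) = a + 0 = a)
k(S) = S**2 (k(S) = S*S = S**2)
V(G) = 3 (V(G) = 5 - 2 = 3)
(k(-5) - 1*(-1))*(-32) + V(v) = ((-5)**2 - 1*(-1))*(-32) + 3 = (25 + 1)*(-32) + 3 = 26*(-32) + 3 = -832 + 3 = -829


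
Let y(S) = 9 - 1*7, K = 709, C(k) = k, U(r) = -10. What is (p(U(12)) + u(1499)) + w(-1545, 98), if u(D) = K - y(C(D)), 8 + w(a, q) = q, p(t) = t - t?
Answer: 797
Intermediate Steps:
p(t) = 0
w(a, q) = -8 + q
y(S) = 2 (y(S) = 9 - 7 = 2)
u(D) = 707 (u(D) = 709 - 1*2 = 709 - 2 = 707)
(p(U(12)) + u(1499)) + w(-1545, 98) = (0 + 707) + (-8 + 98) = 707 + 90 = 797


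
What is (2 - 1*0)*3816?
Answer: 7632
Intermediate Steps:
(2 - 1*0)*3816 = (2 + 0)*3816 = 2*3816 = 7632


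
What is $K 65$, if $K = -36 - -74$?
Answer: $2470$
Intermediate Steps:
$K = 38$ ($K = -36 + 74 = 38$)
$K 65 = 38 \cdot 65 = 2470$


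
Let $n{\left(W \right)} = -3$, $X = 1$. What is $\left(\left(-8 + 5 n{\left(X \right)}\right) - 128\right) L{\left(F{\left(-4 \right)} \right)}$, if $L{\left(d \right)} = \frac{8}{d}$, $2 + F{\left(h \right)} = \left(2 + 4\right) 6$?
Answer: $- \frac{604}{17} \approx -35.529$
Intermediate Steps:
$F{\left(h \right)} = 34$ ($F{\left(h \right)} = -2 + \left(2 + 4\right) 6 = -2 + 6 \cdot 6 = -2 + 36 = 34$)
$\left(\left(-8 + 5 n{\left(X \right)}\right) - 128\right) L{\left(F{\left(-4 \right)} \right)} = \left(\left(-8 + 5 \left(-3\right)\right) - 128\right) \frac{8}{34} = \left(\left(-8 - 15\right) - 128\right) 8 \cdot \frac{1}{34} = \left(-23 - 128\right) \frac{4}{17} = \left(-151\right) \frac{4}{17} = - \frac{604}{17}$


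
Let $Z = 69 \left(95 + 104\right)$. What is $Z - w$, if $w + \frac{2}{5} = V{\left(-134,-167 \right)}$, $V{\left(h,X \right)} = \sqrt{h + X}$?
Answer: $\frac{68657}{5} - i \sqrt{301} \approx 13731.0 - 17.349 i$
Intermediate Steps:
$V{\left(h,X \right)} = \sqrt{X + h}$
$w = - \frac{2}{5} + i \sqrt{301}$ ($w = - \frac{2}{5} + \sqrt{-167 - 134} = - \frac{2}{5} + \sqrt{-301} = - \frac{2}{5} + i \sqrt{301} \approx -0.4 + 17.349 i$)
$Z = 13731$ ($Z = 69 \cdot 199 = 13731$)
$Z - w = 13731 - \left(- \frac{2}{5} + i \sqrt{301}\right) = 13731 + \left(\frac{2}{5} - i \sqrt{301}\right) = \frac{68657}{5} - i \sqrt{301}$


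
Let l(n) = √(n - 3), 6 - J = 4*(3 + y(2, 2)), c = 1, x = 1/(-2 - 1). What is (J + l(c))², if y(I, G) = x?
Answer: 178/9 - 28*I*√2/3 ≈ 19.778 - 13.199*I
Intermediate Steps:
x = -⅓ (x = 1/(-3) = -⅓ ≈ -0.33333)
y(I, G) = -⅓
J = -14/3 (J = 6 - 4*(3 - ⅓) = 6 - 4*8/3 = 6 - 1*32/3 = 6 - 32/3 = -14/3 ≈ -4.6667)
l(n) = √(-3 + n)
(J + l(c))² = (-14/3 + √(-3 + 1))² = (-14/3 + √(-2))² = (-14/3 + I*√2)²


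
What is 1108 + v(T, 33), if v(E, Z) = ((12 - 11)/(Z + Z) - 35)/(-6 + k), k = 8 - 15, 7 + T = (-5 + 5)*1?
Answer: 952973/858 ≈ 1110.7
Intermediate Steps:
T = -7 (T = -7 + (-5 + 5)*1 = -7 + 0*1 = -7 + 0 = -7)
k = -7
v(E, Z) = 35/13 - 1/(26*Z) (v(E, Z) = ((12 - 11)/(Z + Z) - 35)/(-6 - 7) = (1/(2*Z) - 35)/(-13) = (1*(1/(2*Z)) - 35)*(-1/13) = (1/(2*Z) - 35)*(-1/13) = (-35 + 1/(2*Z))*(-1/13) = 35/13 - 1/(26*Z))
1108 + v(T, 33) = 1108 + (1/26)*(-1 + 70*33)/33 = 1108 + (1/26)*(1/33)*(-1 + 2310) = 1108 + (1/26)*(1/33)*2309 = 1108 + 2309/858 = 952973/858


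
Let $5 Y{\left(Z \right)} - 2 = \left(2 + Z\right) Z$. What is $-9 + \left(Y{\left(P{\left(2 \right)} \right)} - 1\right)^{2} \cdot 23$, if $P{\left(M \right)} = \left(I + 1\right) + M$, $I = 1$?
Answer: $\frac{9918}{25} \approx 396.72$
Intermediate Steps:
$P{\left(M \right)} = 2 + M$ ($P{\left(M \right)} = \left(1 + 1\right) + M = 2 + M$)
$Y{\left(Z \right)} = \frac{2}{5} + \frac{Z \left(2 + Z\right)}{5}$ ($Y{\left(Z \right)} = \frac{2}{5} + \frac{\left(2 + Z\right) Z}{5} = \frac{2}{5} + \frac{Z \left(2 + Z\right)}{5}$)
$-9 + \left(Y{\left(P{\left(2 \right)} \right)} - 1\right)^{2} \cdot 23 = -9 + \left(\left(\frac{2}{5} + \frac{\left(2 + 2\right)^{2}}{5} + \frac{2 \left(2 + 2\right)}{5}\right) - 1\right)^{2} \cdot 23 = -9 + \left(\left(\frac{2}{5} + \frac{4^{2}}{5} + \frac{2}{5} \cdot 4\right) - 1\right)^{2} \cdot 23 = -9 + \left(\left(\frac{2}{5} + \frac{1}{5} \cdot 16 + \frac{8}{5}\right) - 1\right)^{2} \cdot 23 = -9 + \left(\left(\frac{2}{5} + \frac{16}{5} + \frac{8}{5}\right) - 1\right)^{2} \cdot 23 = -9 + \left(\frac{26}{5} - 1\right)^{2} \cdot 23 = -9 + \left(\frac{21}{5}\right)^{2} \cdot 23 = -9 + \frac{441}{25} \cdot 23 = -9 + \frac{10143}{25} = \frac{9918}{25}$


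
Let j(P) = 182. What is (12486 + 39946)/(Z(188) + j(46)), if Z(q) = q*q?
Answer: 26216/17763 ≈ 1.4759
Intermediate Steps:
Z(q) = q**2
(12486 + 39946)/(Z(188) + j(46)) = (12486 + 39946)/(188**2 + 182) = 52432/(35344 + 182) = 52432/35526 = 52432*(1/35526) = 26216/17763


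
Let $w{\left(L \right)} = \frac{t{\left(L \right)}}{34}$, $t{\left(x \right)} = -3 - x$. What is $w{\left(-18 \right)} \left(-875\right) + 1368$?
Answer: $\frac{33387}{34} \approx 981.97$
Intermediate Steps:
$w{\left(L \right)} = - \frac{3}{34} - \frac{L}{34}$ ($w{\left(L \right)} = \frac{-3 - L}{34} = \left(-3 - L\right) \frac{1}{34} = - \frac{3}{34} - \frac{L}{34}$)
$w{\left(-18 \right)} \left(-875\right) + 1368 = \left(- \frac{3}{34} - - \frac{9}{17}\right) \left(-875\right) + 1368 = \left(- \frac{3}{34} + \frac{9}{17}\right) \left(-875\right) + 1368 = \frac{15}{34} \left(-875\right) + 1368 = - \frac{13125}{34} + 1368 = \frac{33387}{34}$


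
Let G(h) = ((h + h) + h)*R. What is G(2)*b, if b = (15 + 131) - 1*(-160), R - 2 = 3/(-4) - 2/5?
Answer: 7803/5 ≈ 1560.6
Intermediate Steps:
R = 17/20 (R = 2 + (3/(-4) - 2/5) = 2 + (3*(-1/4) - 2*1/5) = 2 + (-3/4 - 2/5) = 2 - 23/20 = 17/20 ≈ 0.85000)
G(h) = 51*h/20 (G(h) = ((h + h) + h)*(17/20) = (2*h + h)*(17/20) = (3*h)*(17/20) = 51*h/20)
b = 306 (b = 146 + 160 = 306)
G(2)*b = ((51/20)*2)*306 = (51/10)*306 = 7803/5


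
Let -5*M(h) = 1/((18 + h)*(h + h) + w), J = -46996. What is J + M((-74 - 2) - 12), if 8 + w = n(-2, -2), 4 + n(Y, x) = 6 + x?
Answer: -2893073761/61560 ≈ -46996.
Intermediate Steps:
n(Y, x) = 2 + x (n(Y, x) = -4 + (6 + x) = 2 + x)
w = -8 (w = -8 + (2 - 2) = -8 + 0 = -8)
M(h) = -1/(5*(-8 + 2*h*(18 + h))) (M(h) = -1/(5*((18 + h)*(h + h) - 8)) = -1/(5*((18 + h)*(2*h) - 8)) = -1/(5*(2*h*(18 + h) - 8)) = -1/(5*(-8 + 2*h*(18 + h))))
J + M((-74 - 2) - 12) = -46996 - 1/(-40 + 10*((-74 - 2) - 12)**2 + 180*((-74 - 2) - 12)) = -46996 - 1/(-40 + 10*(-76 - 12)**2 + 180*(-76 - 12)) = -46996 - 1/(-40 + 10*(-88)**2 + 180*(-88)) = -46996 - 1/(-40 + 10*7744 - 15840) = -46996 - 1/(-40 + 77440 - 15840) = -46996 - 1/61560 = -2893073761/61560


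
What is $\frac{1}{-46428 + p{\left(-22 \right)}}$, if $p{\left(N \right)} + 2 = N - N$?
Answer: $- \frac{1}{46430} \approx -2.1538 \cdot 10^{-5}$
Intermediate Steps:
$p{\left(N \right)} = -2$ ($p{\left(N \right)} = -2 + \left(N - N\right) = -2 + 0 = -2$)
$\frac{1}{-46428 + p{\left(-22 \right)}} = \frac{1}{-46428 - 2} = \frac{1}{-46430} = - \frac{1}{46430}$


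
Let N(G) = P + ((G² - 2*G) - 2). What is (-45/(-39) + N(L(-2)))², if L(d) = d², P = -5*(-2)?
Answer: 49729/169 ≈ 294.25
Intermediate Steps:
P = 10
N(G) = 8 + G² - 2*G (N(G) = 10 + ((G² - 2*G) - 2) = 10 + (-2 + G² - 2*G) = 8 + G² - 2*G)
(-45/(-39) + N(L(-2)))² = (-45/(-39) + (8 + ((-2)²)² - 2*(-2)²))² = (-45*(-1/39) + (8 + 4² - 2*4))² = (15/13 + (8 + 16 - 8))² = (15/13 + 16)² = (223/13)² = 49729/169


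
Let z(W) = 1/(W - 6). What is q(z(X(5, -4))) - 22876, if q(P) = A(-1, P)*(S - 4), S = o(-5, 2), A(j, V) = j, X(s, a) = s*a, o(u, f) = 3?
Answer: -22875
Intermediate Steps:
X(s, a) = a*s
S = 3
z(W) = 1/(-6 + W)
q(P) = 1 (q(P) = -(3 - 4) = -1*(-1) = 1)
q(z(X(5, -4))) - 22876 = 1 - 22876 = -22875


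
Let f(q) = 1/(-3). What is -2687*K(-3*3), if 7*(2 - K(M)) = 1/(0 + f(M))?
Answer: -45679/7 ≈ -6525.6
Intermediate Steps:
f(q) = -⅓
K(M) = 17/7 (K(M) = 2 - 1/(7*(0 - ⅓)) = 2 - 1/(7*(-⅓)) = 2 - ⅐*(-3) = 2 + 3/7 = 17/7)
-2687*K(-3*3) = -2687*17/7 = -45679/7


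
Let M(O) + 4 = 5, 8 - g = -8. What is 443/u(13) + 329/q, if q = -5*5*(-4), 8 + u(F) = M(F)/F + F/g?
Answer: -8727809/147900 ≈ -59.012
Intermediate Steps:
g = 16 (g = 8 - 1*(-8) = 8 + 8 = 16)
M(O) = 1 (M(O) = -4 + 5 = 1)
u(F) = -8 + 1/F + F/16 (u(F) = -8 + (1/F + F/16) = -8 + 1/F + F/16)
q = 100 (q = -25*(-4) = 100)
443/u(13) + 329/q = 443/(-8 + 1/13 + (1/16)*13) + 329/100 = 443/(-8 + 1/13 + 13/16) + 329*(1/100) = 443/(-1479/208) + 329/100 = 443*(-208/1479) + 329/100 = -92144/1479 + 329/100 = -8727809/147900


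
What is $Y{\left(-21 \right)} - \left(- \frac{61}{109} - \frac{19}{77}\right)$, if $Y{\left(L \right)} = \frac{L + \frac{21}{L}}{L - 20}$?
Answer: $\frac{462134}{344113} \approx 1.343$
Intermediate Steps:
$Y{\left(L \right)} = \frac{L + \frac{21}{L}}{-20 + L}$
$Y{\left(-21 \right)} - \left(- \frac{61}{109} - \frac{19}{77}\right) = \frac{21 + \left(-21\right)^{2}}{\left(-21\right) \left(-20 - 21\right)} - \left(- \frac{61}{109} - \frac{19}{77}\right) = - \frac{21 + 441}{21 \left(-41\right)} - - \frac{6768}{8393} = \left(- \frac{1}{21}\right) \left(- \frac{1}{41}\right) 462 + \left(\frac{61}{109} + \frac{19}{77}\right) = \frac{22}{41} + \frac{6768}{8393} = \frac{462134}{344113}$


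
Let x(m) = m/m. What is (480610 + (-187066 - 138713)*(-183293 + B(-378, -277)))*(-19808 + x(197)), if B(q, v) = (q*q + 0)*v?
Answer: -256573490817477403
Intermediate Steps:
B(q, v) = v*q² (B(q, v) = (q² + 0)*v = q²*v = v*q²)
x(m) = 1
(480610 + (-187066 - 138713)*(-183293 + B(-378, -277)))*(-19808 + x(197)) = (480610 + (-187066 - 138713)*(-183293 - 277*(-378)²))*(-19808 + 1) = (480610 - 325779*(-183293 - 277*142884))*(-19807) = (480610 - 325779*(-183293 - 39578868))*(-19807) = (480610 - 325779*(-39762161))*(-19807) = (480610 + 12953677048419)*(-19807) = 12953677529029*(-19807) = -256573490817477403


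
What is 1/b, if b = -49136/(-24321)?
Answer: 24321/49136 ≈ 0.49497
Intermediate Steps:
b = 49136/24321 (b = -49136*(-1/24321) = 49136/24321 ≈ 2.0203)
1/b = 1/(49136/24321) = 24321/49136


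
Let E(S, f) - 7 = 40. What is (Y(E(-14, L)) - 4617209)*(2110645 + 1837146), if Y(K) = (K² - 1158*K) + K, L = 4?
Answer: -18433732391789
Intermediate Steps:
E(S, f) = 47 (E(S, f) = 7 + 40 = 47)
Y(K) = K² - 1157*K
(Y(E(-14, L)) - 4617209)*(2110645 + 1837146) = (47*(-1157 + 47) - 4617209)*(2110645 + 1837146) = (47*(-1110) - 4617209)*3947791 = (-52170 - 4617209)*3947791 = -4669379*3947791 = -18433732391789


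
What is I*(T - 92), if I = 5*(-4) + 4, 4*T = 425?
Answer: -228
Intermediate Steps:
T = 425/4 (T = (1/4)*425 = 425/4 ≈ 106.25)
I = -16 (I = -20 + 4 = -16)
I*(T - 92) = -16*(425/4 - 92) = -16*57/4 = -228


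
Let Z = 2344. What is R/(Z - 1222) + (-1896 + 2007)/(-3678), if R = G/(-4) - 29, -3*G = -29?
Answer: -480185/8253432 ≈ -0.058180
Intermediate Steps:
G = 29/3 (G = -1/3*(-29) = 29/3 ≈ 9.6667)
R = -377/12 (R = (29/3)/(-4) - 29 = -1/4*29/3 - 29 = -29/12 - 29 = -377/12 ≈ -31.417)
R/(Z - 1222) + (-1896 + 2007)/(-3678) = -377/(12*(2344 - 1222)) + (-1896 + 2007)/(-3678) = -377/12/1122 + 111*(-1/3678) = -377/12*1/1122 - 37/1226 = -377/13464 - 37/1226 = -480185/8253432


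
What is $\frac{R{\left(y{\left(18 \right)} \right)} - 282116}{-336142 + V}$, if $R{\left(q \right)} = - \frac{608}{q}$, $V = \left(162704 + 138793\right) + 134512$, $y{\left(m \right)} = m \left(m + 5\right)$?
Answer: $- \frac{58398316}{20672469} \approx -2.8249$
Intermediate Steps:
$y{\left(m \right)} = m \left(5 + m\right)$
$V = 436009$ ($V = 301497 + 134512 = 436009$)
$\frac{R{\left(y{\left(18 \right)} \right)} - 282116}{-336142 + V} = \frac{- \frac{608}{18 \left(5 + 18\right)} - 282116}{-336142 + 436009} = \frac{- \frac{608}{18 \cdot 23} - 282116}{99867} = \left(- \frac{608}{414} - 282116\right) \frac{1}{99867} = \left(\left(-608\right) \frac{1}{414} - 282116\right) \frac{1}{99867} = \left(- \frac{304}{207} - 282116\right) \frac{1}{99867} = \left(- \frac{58398316}{207}\right) \frac{1}{99867} = - \frac{58398316}{20672469}$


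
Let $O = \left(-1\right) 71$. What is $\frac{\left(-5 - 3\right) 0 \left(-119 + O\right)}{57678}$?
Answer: $0$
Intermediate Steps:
$O = -71$
$\frac{\left(-5 - 3\right) 0 \left(-119 + O\right)}{57678} = \frac{\left(-5 - 3\right) 0 \left(-119 - 71\right)}{57678} = \left(-8\right) 0 \left(-190\right) \frac{1}{57678} = 0 \left(-190\right) \frac{1}{57678} = 0 \cdot \frac{1}{57678} = 0$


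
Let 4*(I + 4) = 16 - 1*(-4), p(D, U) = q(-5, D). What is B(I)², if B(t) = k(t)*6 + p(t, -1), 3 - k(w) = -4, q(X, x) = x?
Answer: 1849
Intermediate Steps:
p(D, U) = D
k(w) = 7 (k(w) = 3 - 1*(-4) = 3 + 4 = 7)
I = 1 (I = -4 + (16 - 1*(-4))/4 = -4 + (16 + 4)/4 = -4 + (¼)*20 = -4 + 5 = 1)
B(t) = 42 + t (B(t) = 7*6 + t = 42 + t)
B(I)² = (42 + 1)² = 43² = 1849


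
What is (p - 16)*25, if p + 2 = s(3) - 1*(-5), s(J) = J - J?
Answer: -325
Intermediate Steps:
s(J) = 0
p = 3 (p = -2 + (0 - 1*(-5)) = -2 + (0 + 5) = -2 + 5 = 3)
(p - 16)*25 = (3 - 16)*25 = -13*25 = -325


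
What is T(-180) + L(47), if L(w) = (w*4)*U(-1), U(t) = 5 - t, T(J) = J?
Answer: 948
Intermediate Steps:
L(w) = 24*w (L(w) = (w*4)*(5 - 1*(-1)) = (4*w)*(5 + 1) = (4*w)*6 = 24*w)
T(-180) + L(47) = -180 + 24*47 = -180 + 1128 = 948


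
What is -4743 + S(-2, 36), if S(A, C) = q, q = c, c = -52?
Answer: -4795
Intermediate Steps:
q = -52
S(A, C) = -52
-4743 + S(-2, 36) = -4743 - 52 = -4795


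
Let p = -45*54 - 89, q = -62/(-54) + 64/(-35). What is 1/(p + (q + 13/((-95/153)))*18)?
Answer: -1995/5801681 ≈ -0.00034387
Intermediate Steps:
q = -643/945 (q = -62*(-1/54) + 64*(-1/35) = 31/27 - 64/35 = -643/945 ≈ -0.68042)
p = -2519 (p = -2430 - 89 = -2519)
1/(p + (q + 13/((-95/153)))*18) = 1/(-2519 + (-643/945 + 13/((-95/153)))*18) = 1/(-2519 + (-643/945 + 13/((-95*1/153)))*18) = 1/(-2519 + (-643/945 + 13/(-95/153))*18) = 1/(-2519 + (-643/945 + 13*(-153/95))*18) = 1/(-2519 + (-643/945 - 1989/95)*18) = 1/(-2519 - 388138/17955*18) = 1/(-2519 - 776276/1995) = 1/(-5801681/1995) = -1995/5801681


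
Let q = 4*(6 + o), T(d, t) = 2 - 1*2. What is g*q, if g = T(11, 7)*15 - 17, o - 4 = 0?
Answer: -680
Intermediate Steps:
T(d, t) = 0 (T(d, t) = 2 - 2 = 0)
o = 4 (o = 4 + 0 = 4)
q = 40 (q = 4*(6 + 4) = 4*10 = 40)
g = -17 (g = 0*15 - 17 = 0 - 17 = -17)
g*q = -17*40 = -680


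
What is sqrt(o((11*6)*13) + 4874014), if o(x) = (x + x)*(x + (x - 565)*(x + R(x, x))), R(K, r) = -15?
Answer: sqrt(430196626) ≈ 20741.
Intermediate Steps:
o(x) = 2*x*(x + (-565 + x)*(-15 + x)) (o(x) = (x + x)*(x + (x - 565)*(x - 15)) = (2*x)*(x + (-565 + x)*(-15 + x)) = 2*x*(x + (-565 + x)*(-15 + x)))
sqrt(o((11*6)*13) + 4874014) = sqrt(2*((11*6)*13)*(8475 + ((11*6)*13)**2 - 579*11*6*13) + 4874014) = sqrt(2*(66*13)*(8475 + (66*13)**2 - 38214*13) + 4874014) = sqrt(2*858*(8475 + 858**2 - 579*858) + 4874014) = sqrt(2*858*(8475 + 736164 - 496782) + 4874014) = sqrt(2*858*247857 + 4874014) = sqrt(425322612 + 4874014) = sqrt(430196626)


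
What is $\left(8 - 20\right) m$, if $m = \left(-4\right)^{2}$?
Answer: $-192$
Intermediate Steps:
$m = 16$
$\left(8 - 20\right) m = \left(8 - 20\right) 16 = \left(-12\right) 16 = -192$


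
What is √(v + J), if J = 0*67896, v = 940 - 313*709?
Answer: 3*I*√24553 ≈ 470.08*I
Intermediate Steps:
v = -220977 (v = 940 - 221917 = -220977)
J = 0
√(v + J) = √(-220977 + 0) = √(-220977) = 3*I*√24553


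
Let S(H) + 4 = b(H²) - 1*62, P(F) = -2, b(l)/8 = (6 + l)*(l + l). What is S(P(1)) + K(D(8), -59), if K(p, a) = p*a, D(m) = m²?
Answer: -3202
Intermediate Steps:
b(l) = 16*l*(6 + l) (b(l) = 8*((6 + l)*(l + l)) = 8*((6 + l)*(2*l)) = 8*(2*l*(6 + l)) = 16*l*(6 + l))
S(H) = -66 + 16*H²*(6 + H²) (S(H) = -4 + (16*H²*(6 + H²) - 1*62) = -4 + (16*H²*(6 + H²) - 62) = -4 + (-62 + 16*H²*(6 + H²)) = -66 + 16*H²*(6 + H²))
K(p, a) = a*p
S(P(1)) + K(D(8), -59) = (-66 + 16*(-2)⁴ + 96*(-2)²) - 59*8² = (-66 + 16*16 + 96*4) - 59*64 = (-66 + 256 + 384) - 3776 = 574 - 3776 = -3202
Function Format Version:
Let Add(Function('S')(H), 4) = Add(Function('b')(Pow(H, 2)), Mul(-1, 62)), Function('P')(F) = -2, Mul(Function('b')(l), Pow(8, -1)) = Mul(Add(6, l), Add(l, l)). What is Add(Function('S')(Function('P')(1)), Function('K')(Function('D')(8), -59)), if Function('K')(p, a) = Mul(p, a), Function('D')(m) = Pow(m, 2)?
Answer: -3202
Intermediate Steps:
Function('b')(l) = Mul(16, l, Add(6, l)) (Function('b')(l) = Mul(8, Mul(Add(6, l), Add(l, l))) = Mul(8, Mul(Add(6, l), Mul(2, l))) = Mul(8, Mul(2, l, Add(6, l))) = Mul(16, l, Add(6, l)))
Function('S')(H) = Add(-66, Mul(16, Pow(H, 2), Add(6, Pow(H, 2)))) (Function('S')(H) = Add(-4, Add(Mul(16, Pow(H, 2), Add(6, Pow(H, 2))), Mul(-1, 62))) = Add(-4, Add(Mul(16, Pow(H, 2), Add(6, Pow(H, 2))), -62)) = Add(-4, Add(-62, Mul(16, Pow(H, 2), Add(6, Pow(H, 2))))) = Add(-66, Mul(16, Pow(H, 2), Add(6, Pow(H, 2)))))
Function('K')(p, a) = Mul(a, p)
Add(Function('S')(Function('P')(1)), Function('K')(Function('D')(8), -59)) = Add(Add(-66, Mul(16, Pow(-2, 4)), Mul(96, Pow(-2, 2))), Mul(-59, Pow(8, 2))) = Add(Add(-66, Mul(16, 16), Mul(96, 4)), Mul(-59, 64)) = Add(Add(-66, 256, 384), -3776) = Add(574, -3776) = -3202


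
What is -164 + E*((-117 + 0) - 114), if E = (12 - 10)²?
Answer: -1088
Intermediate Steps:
E = 4 (E = 2² = 4)
-164 + E*((-117 + 0) - 114) = -164 + 4*((-117 + 0) - 114) = -164 + 4*(-117 - 114) = -164 + 4*(-231) = -164 - 924 = -1088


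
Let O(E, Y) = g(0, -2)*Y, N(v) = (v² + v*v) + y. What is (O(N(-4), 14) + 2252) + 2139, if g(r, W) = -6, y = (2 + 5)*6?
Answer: 4307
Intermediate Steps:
y = 42 (y = 7*6 = 42)
N(v) = 42 + 2*v² (N(v) = (v² + v*v) + 42 = (v² + v²) + 42 = 2*v² + 42 = 42 + 2*v²)
O(E, Y) = -6*Y
(O(N(-4), 14) + 2252) + 2139 = (-6*14 + 2252) + 2139 = (-84 + 2252) + 2139 = 2168 + 2139 = 4307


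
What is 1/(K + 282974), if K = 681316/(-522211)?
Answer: 522211/147771454198 ≈ 3.5339e-6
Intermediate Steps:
K = -681316/522211 (K = 681316*(-1/522211) = -681316/522211 ≈ -1.3047)
1/(K + 282974) = 1/(-681316/522211 + 282974) = 1/(147771454198/522211) = 522211/147771454198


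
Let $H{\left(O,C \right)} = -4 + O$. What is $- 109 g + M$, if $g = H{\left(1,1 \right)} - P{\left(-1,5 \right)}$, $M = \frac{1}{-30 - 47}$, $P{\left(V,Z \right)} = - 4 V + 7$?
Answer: $\frac{117501}{77} \approx 1526.0$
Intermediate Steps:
$P{\left(V,Z \right)} = 7 - 4 V$
$M = - \frac{1}{77}$ ($M = \frac{1}{-77} = - \frac{1}{77} \approx -0.012987$)
$g = -14$ ($g = \left(-4 + 1\right) - \left(7 - -4\right) = -3 - \left(7 + 4\right) = -3 - 11 = -14$)
$- 109 g + M = \left(-109\right) \left(-14\right) - \frac{1}{77} = 1526 - \frac{1}{77} = \frac{117501}{77}$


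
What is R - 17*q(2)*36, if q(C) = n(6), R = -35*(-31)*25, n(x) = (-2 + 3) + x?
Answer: 22841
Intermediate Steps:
n(x) = 1 + x
R = 27125 (R = 1085*25 = 27125)
q(C) = 7 (q(C) = 1 + 6 = 7)
R - 17*q(2)*36 = 27125 - 17*7*36 = 27125 - 119*36 = 27125 - 1*4284 = 27125 - 4284 = 22841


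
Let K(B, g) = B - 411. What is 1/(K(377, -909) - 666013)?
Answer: -1/666047 ≈ -1.5014e-6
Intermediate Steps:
K(B, g) = -411 + B
1/(K(377, -909) - 666013) = 1/((-411 + 377) - 666013) = 1/(-34 - 666013) = 1/(-666047) = -1/666047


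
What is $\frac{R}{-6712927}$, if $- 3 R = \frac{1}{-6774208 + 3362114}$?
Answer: $- \frac{1}{68715413817414} \approx -1.4553 \cdot 10^{-14}$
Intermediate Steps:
$R = \frac{1}{10236282}$ ($R = - \frac{1}{3 \left(-6774208 + 3362114\right)} = - \frac{1}{3 \left(-3412094\right)} = \left(- \frac{1}{3}\right) \left(- \frac{1}{3412094}\right) = \frac{1}{10236282} \approx 9.7692 \cdot 10^{-8}$)
$\frac{R}{-6712927} = \frac{1}{10236282 \left(-6712927\right)} = \frac{1}{10236282} \left(- \frac{1}{6712927}\right) = - \frac{1}{68715413817414}$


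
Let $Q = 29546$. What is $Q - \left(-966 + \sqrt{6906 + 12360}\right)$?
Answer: $30512 - 13 \sqrt{114} \approx 30373.0$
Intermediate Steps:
$Q - \left(-966 + \sqrt{6906 + 12360}\right) = 29546 - \left(-966 + \sqrt{6906 + 12360}\right) = 29546 - \left(-966 + \sqrt{19266}\right) = 29546 - \left(-966 + 13 \sqrt{114}\right) = 29546 + \left(966 - 13 \sqrt{114}\right) = 30512 - 13 \sqrt{114}$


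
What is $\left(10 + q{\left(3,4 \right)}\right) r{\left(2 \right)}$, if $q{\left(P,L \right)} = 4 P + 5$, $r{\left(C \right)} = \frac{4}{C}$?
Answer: $54$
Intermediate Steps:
$q{\left(P,L \right)} = 5 + 4 P$
$\left(10 + q{\left(3,4 \right)}\right) r{\left(2 \right)} = \left(10 + \left(5 + 4 \cdot 3\right)\right) \frac{4}{2} = \left(10 + \left(5 + 12\right)\right) 4 \cdot \frac{1}{2} = \left(10 + 17\right) 2 = 27 \cdot 2 = 54$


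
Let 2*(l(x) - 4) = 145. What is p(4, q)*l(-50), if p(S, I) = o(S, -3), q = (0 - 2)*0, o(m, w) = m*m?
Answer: 1224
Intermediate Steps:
l(x) = 153/2 (l(x) = 4 + (½)*145 = 4 + 145/2 = 153/2)
o(m, w) = m²
q = 0 (q = -2*0 = 0)
p(S, I) = S²
p(4, q)*l(-50) = 4²*(153/2) = 16*(153/2) = 1224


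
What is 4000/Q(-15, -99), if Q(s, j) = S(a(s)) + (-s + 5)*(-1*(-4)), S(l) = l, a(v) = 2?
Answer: 2000/41 ≈ 48.781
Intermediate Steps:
Q(s, j) = 22 - 4*s (Q(s, j) = 2 + (-s + 5)*(-1*(-4)) = 2 + (5 - s)*4 = 2 + (20 - 4*s) = 22 - 4*s)
4000/Q(-15, -99) = 4000/(22 - 4*(-15)) = 4000/(22 + 60) = 4000/82 = 4000*(1/82) = 2000/41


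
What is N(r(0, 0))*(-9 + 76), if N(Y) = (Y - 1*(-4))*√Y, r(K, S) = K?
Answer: 0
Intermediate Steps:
N(Y) = √Y*(4 + Y) (N(Y) = (Y + 4)*√Y = (4 + Y)*√Y = √Y*(4 + Y))
N(r(0, 0))*(-9 + 76) = (√0*(4 + 0))*(-9 + 76) = (0*4)*67 = 0*67 = 0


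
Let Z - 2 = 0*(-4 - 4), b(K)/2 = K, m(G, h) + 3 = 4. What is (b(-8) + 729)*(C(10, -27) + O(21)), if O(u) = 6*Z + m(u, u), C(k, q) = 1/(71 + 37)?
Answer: 1001765/108 ≈ 9275.6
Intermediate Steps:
C(k, q) = 1/108
m(G, h) = 1 (m(G, h) = -3 + 4 = 1)
b(K) = 2*K
Z = 2 (Z = 2 + 0*(-4 - 4) = 2 + 0*(-8) = 2 + 0 = 2)
O(u) = 13 (O(u) = 6*2 + 1 = 12 + 1 = 13)
(b(-8) + 729)*(C(10, -27) + O(21)) = (2*(-8) + 729)*(1/108 + 13) = (-16 + 729)*(1405/108) = 713*(1405/108) = 1001765/108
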